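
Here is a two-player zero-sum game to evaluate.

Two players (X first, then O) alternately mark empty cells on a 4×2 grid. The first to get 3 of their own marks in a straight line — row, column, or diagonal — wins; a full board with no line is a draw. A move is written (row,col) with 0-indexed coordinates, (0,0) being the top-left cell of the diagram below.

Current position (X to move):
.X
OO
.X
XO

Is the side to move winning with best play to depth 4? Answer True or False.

[.X/OO/.X/XO] X move#1: (0,0):+0/XX/OO/.X/XO*, (2,0):+0/.X/OO/XX/XO
[XX/OO/.X/XO] O move#2: (2,0):+0/XX/OO/OX/XO*
[XX/OO/OX/XO] end (terminal +0, X#3); searched .X/OO/.X/XO to 4

X winning at [.X/OO/.X/XO]: False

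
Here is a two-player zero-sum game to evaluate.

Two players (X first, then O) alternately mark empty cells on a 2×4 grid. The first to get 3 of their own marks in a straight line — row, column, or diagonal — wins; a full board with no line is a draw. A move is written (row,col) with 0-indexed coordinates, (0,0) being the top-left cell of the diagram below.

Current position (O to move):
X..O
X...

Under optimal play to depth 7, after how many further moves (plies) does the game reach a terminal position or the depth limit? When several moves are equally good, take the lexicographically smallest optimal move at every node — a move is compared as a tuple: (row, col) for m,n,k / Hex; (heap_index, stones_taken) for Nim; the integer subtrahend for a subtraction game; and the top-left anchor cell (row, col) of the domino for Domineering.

PV length from [X..O/X...]: 5 plies

[X..O/X...] O move#1: (0,1):+0/XO.O/X...*, (0,2):+0/X.OO/X..., (1,1):+0/X..O/XO.., (1,2):+0/X..O/X.O., (1,3):+0/X..O/X..O
[XO.O/X...] X move#2: (0,2):+0/XOXO/X...*, (1,1):-1/XO.O/XX.., (1,2):-1/XO.O/X.X., (1,3):-1/XO.O/X..X
[XOXO/X...] O move#3: (1,1):+0/XOXO/XO..*, (1,2):+0/XOXO/X.O., (1,3):+0/XOXO/X..O
[XOXO/XO..] X move#4: (1,2):+0/XOXO/XOX.*, (1,3):+0/XOXO/XO.X
[XOXO/XOX.] O move#5: (1,3):+0/XOXO/XOXO*
[XOXO/XOXO] end (terminal +0, X#6); searched X..O/X... to 7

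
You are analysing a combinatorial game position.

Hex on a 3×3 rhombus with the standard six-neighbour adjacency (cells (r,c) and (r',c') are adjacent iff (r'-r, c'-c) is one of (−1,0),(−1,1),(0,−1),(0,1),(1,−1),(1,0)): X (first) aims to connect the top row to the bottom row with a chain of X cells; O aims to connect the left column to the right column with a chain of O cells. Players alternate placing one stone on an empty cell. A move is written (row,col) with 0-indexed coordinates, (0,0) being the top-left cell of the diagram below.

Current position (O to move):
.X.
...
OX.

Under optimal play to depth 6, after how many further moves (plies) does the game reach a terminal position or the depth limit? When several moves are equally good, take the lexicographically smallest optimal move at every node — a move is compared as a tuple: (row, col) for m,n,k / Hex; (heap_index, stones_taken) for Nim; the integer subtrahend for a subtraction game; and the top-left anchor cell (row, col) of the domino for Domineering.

PV length from [.X./.../OX.]: 3 plies

[.X./.../OX.] O move#1: (0,0):-1/OX./.../OX., (0,2):-1/.XO/.../OX., (1,0):-1/.X./O../OX., (1,1):+1/.X./.O./OX.*, (1,2):-1/.X./..O/OX., (2,2):-1/.X./.../OXO
[.X./.O./OX.] X move#2: (0,0):-1/XX./.O./OX.*, (0,2):-1/.XX/.O./OX., (1,0):-1/.X./XO./OX., (1,2):-1/.X./.OX/OX., (2,2):-1/.X./.O./OXX
[XX./.O./OX.] O move#3: (0,2):+1/XXO/.O./OX.*, (1,0):+1/XX./OO./OX., (1,2):+1/XX./.OO/OX., (2,2):+1/XX./.O./OXO
[XXO/.O./OX.] end (terminal -1, X#4); searched .X./.../OX. to 6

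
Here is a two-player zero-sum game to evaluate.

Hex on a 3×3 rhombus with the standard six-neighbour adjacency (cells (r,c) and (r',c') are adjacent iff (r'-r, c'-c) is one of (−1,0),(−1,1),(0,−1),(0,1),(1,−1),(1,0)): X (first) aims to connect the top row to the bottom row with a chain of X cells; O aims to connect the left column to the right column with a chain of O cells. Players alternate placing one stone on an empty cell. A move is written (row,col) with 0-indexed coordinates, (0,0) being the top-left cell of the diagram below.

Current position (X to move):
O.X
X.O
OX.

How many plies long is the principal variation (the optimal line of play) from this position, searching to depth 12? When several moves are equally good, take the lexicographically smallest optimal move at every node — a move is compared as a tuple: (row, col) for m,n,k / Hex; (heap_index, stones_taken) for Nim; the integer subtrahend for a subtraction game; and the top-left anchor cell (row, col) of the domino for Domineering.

[O.X/X.O/OX.] X move#1: (0,1):-1/OXX/X.O/OX., (1,1):+1/O.X/XXO/OX.*, (2,2):-1/O.X/X.O/OXX
[O.X/XXO/OX.] end (terminal -1, O#2); searched O.X/X.O/OX. to 12

PV length from [O.X/X.O/OX.]: 1 ply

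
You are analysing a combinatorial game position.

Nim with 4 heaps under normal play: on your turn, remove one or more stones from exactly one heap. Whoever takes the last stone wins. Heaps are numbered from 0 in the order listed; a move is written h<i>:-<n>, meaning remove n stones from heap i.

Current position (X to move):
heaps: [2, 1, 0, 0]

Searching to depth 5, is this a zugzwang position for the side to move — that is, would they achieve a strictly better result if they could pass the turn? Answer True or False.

zugzwang((2,1,0,0), X) = False

ply 1, X at (2,1,0,0) | h0:-1=+1→(1,1,0,0)*; h0:-2=-1→(0,1,0,0); h1:-1=-1→(2,0,0,0)
ply 2, O at (1,1,0,0) | h0:-1=-1→(0,1,0,0)*; h1:-1=-1→(1,0,0,0)
ply 3, X at (0,1,0,0) | h1:-1=+1→(0,0,0,0)*
ply 4: (0,0,0,0) is terminal -1 (O); from (2,1,0,0) depth 5
suppose X passes — search the same position with O to move:
pass> ply 1, O at (2,1,0,0) | h0:-1=+1→(1,1,0,0)*; h0:-2=-1→(0,1,0,0); h1:-1=-1→(2,0,0,0)
pass> ply 2, X at (1,1,0,0) | h0:-1=-1→(0,1,0,0)*; h1:-1=-1→(1,0,0,0)
pass> ply 3, O at (0,1,0,0) | h1:-1=+1→(0,0,0,0)*
pass> ply 4: (0,0,0,0) is terminal -1 (X); from (2,1,0,0) depth 5
for X: play +1, pass -1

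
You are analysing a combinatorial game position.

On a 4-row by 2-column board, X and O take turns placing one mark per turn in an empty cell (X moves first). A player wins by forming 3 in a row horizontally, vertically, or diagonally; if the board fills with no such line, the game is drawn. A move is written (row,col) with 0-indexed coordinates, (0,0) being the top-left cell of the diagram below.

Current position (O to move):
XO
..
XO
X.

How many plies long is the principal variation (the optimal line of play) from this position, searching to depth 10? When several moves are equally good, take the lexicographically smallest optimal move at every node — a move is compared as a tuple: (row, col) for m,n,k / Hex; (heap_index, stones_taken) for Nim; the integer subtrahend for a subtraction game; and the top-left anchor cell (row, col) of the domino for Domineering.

PV length from [XO/../XO/X.]: 1 ply

ply 1, O at XO/../XO/X. | (1,0)=+0→XO/O./XO/X.; (1,1)=+1→XO/.O/XO/X.*; (3,1)=-1→XO/../XO/XO
ply 2: XO/.O/XO/X. is terminal -1 (X); from XO/../XO/X. depth 10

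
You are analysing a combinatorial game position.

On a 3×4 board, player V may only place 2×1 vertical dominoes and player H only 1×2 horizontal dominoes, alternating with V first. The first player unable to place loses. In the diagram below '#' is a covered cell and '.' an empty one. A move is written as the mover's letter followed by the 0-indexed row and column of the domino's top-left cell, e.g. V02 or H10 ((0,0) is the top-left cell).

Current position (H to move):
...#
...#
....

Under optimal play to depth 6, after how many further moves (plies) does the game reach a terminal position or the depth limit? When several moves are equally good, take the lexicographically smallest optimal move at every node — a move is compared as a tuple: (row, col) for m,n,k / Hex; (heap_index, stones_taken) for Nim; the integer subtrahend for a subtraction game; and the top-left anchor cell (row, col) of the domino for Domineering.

PV length from [...#/...#/....]: 3 plies

[...#/...#/....] H move#1: H00:-1/##.#/...#/...., H01:-1/.###/...#/...., H10:+1/...#/##.#/....*, H11:+1/...#/.###/...., H20:-1/...#/...#/##.., H21:-1/...#/...#/.##., H22:-1/...#/...#/..##
[...#/##.#/....] V move#2: V02:-1/..##/####/....*, V12:-1/...#/####/..#.
[..##/####/....] H move#3: H00:+1/####/####/....*, H20:+1/..##/####/##.., H21:+1/..##/####/.##., H22:+1/..##/####/..##
[####/####/....] end (terminal -1, V#4); searched ...#/...#/.... to 6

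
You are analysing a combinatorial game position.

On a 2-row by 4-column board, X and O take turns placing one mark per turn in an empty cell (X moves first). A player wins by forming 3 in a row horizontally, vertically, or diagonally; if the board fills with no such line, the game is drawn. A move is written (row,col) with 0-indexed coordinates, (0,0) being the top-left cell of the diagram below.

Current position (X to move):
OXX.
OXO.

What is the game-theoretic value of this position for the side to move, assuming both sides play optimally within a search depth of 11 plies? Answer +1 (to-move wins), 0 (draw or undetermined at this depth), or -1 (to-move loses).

value(OXX./OXO., X) = +1

p1 X@[OXX./OXO.]: (0,3)[OXXX/OXO.]+1* (1,3)[OXX./OXOX]+0
p2 O@[OXXX/OXO.] terminal -1; root [OXX./OXO.] d11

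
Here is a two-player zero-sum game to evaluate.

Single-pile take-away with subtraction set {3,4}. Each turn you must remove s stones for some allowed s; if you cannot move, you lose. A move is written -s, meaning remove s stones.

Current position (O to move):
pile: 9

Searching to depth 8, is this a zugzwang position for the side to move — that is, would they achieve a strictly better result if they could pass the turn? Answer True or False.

[9] O move#1: -3:-1/6*, -4:-1/5
[6] X move#2: -3:-1/3, -4:+1/2*
[2] end (terminal -1, O#3); searched 9 to 8
if O skipped the turn, X would face:
~ [9] X move#1: -3:-1/6*, -4:-1/5
~ [6] O move#2: -3:-1/3, -4:+1/2*
~ [2] end (terminal -1, X#3); searched 9 to 8
compare (O): move=-1 vs pass=+1

zugzwang(9, O) = True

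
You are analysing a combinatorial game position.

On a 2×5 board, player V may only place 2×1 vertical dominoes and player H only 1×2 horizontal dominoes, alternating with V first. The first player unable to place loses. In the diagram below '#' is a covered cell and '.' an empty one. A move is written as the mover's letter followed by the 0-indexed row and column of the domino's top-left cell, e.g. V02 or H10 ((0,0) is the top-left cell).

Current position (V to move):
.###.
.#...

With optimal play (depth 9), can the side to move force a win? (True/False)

ply 1, V at .###./.#... | V00=-1→####./##...; V04=+1→.####/.#..#*
ply 2, H at .####/.#..# | H12=-1→.####/.####*
ply 3, V at .####/.#### | V00=+1→#####/#####*
ply 4: #####/##### is terminal -1 (H); from .###./.#... depth 9

V winning at [.###./.#...]: True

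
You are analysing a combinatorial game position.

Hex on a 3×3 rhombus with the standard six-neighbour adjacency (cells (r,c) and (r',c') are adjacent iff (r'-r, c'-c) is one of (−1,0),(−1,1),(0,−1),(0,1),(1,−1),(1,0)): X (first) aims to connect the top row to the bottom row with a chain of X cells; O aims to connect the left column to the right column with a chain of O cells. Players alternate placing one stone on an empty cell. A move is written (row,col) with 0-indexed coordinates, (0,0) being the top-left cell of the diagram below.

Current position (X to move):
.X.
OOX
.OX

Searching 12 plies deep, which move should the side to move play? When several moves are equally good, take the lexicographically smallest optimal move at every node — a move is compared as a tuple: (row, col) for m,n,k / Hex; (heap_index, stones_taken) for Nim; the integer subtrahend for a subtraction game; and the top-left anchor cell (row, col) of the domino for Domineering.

ply 1, X at .X./OOX/.OX | (0,0)=-1→XX./OOX/.OX; (0,2)=+1→.XX/OOX/.OX*; (2,0)=-1→.X./OOX/XOX
ply 2: .XX/OOX/.OX is terminal -1 (O); from .X./OOX/.OX depth 12

X's best at [.X./OOX/.OX]: (0,2)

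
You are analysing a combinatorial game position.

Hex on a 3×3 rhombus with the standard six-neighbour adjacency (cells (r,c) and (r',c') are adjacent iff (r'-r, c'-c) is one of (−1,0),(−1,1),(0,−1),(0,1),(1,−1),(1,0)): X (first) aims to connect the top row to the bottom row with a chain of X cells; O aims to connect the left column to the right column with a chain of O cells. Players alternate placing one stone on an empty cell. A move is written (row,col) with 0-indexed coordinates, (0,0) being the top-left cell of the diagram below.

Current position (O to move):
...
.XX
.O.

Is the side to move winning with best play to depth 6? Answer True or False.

ply 1, O at .../.XX/.O. | (0,0)=-1→O../.XX/.O.*; (0,1)=-1→.O./.XX/.O.; (0,2)=-1→..O/.XX/.O.; (1,0)=-1→.../OXX/.O.; (2,0)=-1→.../.XX/OO.; (2,2)=-1→.../.XX/.OO
ply 2, X at O../.XX/.O. | (0,1)=+1→OX./.XX/.O.*; (0,2)=+1→O.X/.XX/.O.; (1,0)=+1→O../XXX/.O.; (2,0)=+1→O../.XX/XO.; (2,2)=+1→O../.XX/.OX
ply 3, O at OX./.XX/.O. | (0,2)=-1→OXO/.XX/.O.*; (1,0)=-1→OX./OXX/.O.; (2,0)=-1→OX./.XX/OO.; (2,2)=-1→OX./.XX/.OO
ply 4, X at OXO/.XX/.O. | (1,0)=+1→OXO/XXX/.O.*; (2,0)=+1→OXO/.XX/XO.; (2,2)=+1→OXO/.XX/.OX
ply 5, O at OXO/XXX/.O. | (2,0)=-1→OXO/XXX/OO.*; (2,2)=-1→OXO/XXX/.OO
ply 6, X at OXO/XXX/OO. | (2,2)=+1→OXO/XXX/OOX*
ply 7: OXO/XXX/OOX is terminal -1 (O); from .../.XX/.O. depth 6

O winning at [.../.XX/.O.]: False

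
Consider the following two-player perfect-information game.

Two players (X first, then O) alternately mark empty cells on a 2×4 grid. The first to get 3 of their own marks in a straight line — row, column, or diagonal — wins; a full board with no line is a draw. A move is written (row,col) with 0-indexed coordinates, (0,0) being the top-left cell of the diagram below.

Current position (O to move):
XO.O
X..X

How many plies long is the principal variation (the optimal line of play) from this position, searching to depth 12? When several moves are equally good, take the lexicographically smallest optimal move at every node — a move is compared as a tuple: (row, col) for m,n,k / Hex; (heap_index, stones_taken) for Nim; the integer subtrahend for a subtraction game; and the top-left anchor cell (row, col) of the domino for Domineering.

PV length from [XO.O/X..X]: 1 ply

ply 1, O at XO.O/X..X | (0,2)=+1→XOOO/X..X*; (1,1)=+0→XO.O/XO.X; (1,2)=+0→XO.O/X.OX
ply 2: XOOO/X..X is terminal -1 (X); from XO.O/X..X depth 12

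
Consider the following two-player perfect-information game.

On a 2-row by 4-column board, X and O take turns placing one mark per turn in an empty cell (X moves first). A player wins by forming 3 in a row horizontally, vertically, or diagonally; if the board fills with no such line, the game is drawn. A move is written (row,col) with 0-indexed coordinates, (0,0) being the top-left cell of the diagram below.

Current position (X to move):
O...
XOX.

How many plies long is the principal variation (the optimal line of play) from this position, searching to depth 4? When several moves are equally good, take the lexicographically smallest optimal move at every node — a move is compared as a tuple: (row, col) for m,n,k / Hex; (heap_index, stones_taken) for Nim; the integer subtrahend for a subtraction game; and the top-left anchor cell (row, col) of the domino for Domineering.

ply 1, X at O.../XOX. | (0,1)=+0→OX../XOX.*; (0,2)=+0→O.X./XOX.; (0,3)=+0→O..X/XOX.; (1,3)=+0→O.../XOXX
ply 2, O at OX../XOX. | (0,2)=+0→OXO./XOX.*; (0,3)=+0→OX.O/XOX.; (1,3)=+0→OX../XOXO
ply 3, X at OXO./XOX. | (0,3)=+0→OXOX/XOX.*; (1,3)=+0→OXO./XOXX
ply 4, O at OXOX/XOX. | (1,3)=+0→OXOX/XOXO*
ply 5: OXOX/XOXO is terminal +0 (X); from O.../XOX. depth 4

PV length from [O.../XOX.]: 4 plies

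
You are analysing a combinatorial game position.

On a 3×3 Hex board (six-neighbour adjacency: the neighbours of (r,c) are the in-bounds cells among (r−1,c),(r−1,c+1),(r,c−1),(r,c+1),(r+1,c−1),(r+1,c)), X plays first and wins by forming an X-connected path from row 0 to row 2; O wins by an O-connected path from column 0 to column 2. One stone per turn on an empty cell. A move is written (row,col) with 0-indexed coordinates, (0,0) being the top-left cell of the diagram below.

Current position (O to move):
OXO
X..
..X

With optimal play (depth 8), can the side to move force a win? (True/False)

O winning at [OXO/X../..X]: False

[OXO/X../..X] O move#1: (1,1):-1/OXO/XO./..X*, (1,2):-1/OXO/X.O/..X, (2,0):-1/OXO/X../O.X, (2,1):-1/OXO/X../.OX
[OXO/XO./..X] X move#2: (1,2):-1/OXO/XOX/..X, (2,0):+1/OXO/XO./X.X*, (2,1):-1/OXO/XO./.XX
[OXO/XO./X.X] end (terminal -1, O#3); searched OXO/X../..X to 8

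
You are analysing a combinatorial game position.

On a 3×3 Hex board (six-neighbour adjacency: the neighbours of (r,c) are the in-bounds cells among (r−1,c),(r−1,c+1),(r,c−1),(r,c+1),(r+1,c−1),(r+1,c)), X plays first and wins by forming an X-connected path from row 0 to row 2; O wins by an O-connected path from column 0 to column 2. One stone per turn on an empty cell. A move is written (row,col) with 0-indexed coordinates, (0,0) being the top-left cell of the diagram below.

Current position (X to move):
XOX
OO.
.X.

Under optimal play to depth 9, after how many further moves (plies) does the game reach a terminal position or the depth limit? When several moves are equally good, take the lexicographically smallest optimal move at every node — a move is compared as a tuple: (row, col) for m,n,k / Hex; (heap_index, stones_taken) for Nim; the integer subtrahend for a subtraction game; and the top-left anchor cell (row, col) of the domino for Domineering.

PV length from [XOX/OO./.X.]: 1 ply

p1 X@[XOX/OO./.X.]: (1,2)[XOX/OOX/.X.]+1* (2,0)[XOX/OO./XX.]-1 (2,2)[XOX/OO./.XX]-1
p2 O@[XOX/OOX/.X.] terminal -1; root [XOX/OO./.X.] d9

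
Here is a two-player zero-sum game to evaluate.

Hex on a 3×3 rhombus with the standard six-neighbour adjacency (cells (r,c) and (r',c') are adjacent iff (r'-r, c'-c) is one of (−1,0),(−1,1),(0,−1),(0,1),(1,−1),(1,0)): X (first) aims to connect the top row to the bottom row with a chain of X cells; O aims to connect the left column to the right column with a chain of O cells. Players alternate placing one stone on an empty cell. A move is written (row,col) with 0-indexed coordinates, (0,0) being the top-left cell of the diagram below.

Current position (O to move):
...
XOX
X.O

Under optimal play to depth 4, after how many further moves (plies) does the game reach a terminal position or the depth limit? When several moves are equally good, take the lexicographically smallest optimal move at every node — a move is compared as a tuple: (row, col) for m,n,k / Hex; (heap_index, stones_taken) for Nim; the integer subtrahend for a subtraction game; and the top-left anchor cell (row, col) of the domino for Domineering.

PV length from [.../XOX/X.O]: 2 plies

p1 O@[.../XOX/X.O]: (0,0)[O../XOX/X.O]-1* (0,1)[.O./XOX/X.O]-1 (0,2)[..O/XOX/X.O]-1 (2,1)[.../XOX/XOO]-1
p2 X@[O../XOX/X.O]: (0,1)[OX./XOX/X.O]+1* (0,2)[O.X/XOX/X.O]+1 (2,1)[O../XOX/XXO]+1
p3 O@[OX./XOX/X.O] terminal -1; root [.../XOX/X.O] d4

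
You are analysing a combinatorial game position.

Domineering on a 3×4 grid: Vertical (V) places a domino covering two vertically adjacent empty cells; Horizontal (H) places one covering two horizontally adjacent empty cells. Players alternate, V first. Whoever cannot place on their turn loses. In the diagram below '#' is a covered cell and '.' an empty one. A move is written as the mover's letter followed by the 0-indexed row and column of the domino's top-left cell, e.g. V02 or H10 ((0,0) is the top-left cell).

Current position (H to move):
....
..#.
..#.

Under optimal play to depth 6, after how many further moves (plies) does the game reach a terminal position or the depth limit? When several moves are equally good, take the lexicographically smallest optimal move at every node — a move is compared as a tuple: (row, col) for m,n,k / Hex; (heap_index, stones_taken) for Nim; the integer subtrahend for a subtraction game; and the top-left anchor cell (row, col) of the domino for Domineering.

ply 1, H at ..../..#./..#. | H00=-1→##../..#./..#.; H01=-1→.##./..#./..#.; H02=-1→..##/..#./..#.; H10=+1→..../###./..#.*; H20=-1→..../..#./###.
ply 2, V at ..../###./..#. | V03=-1→...#/####/..#.*; V13=-1→..../####/..##
ply 3, H at ...#/####/..#. | H00=+1→##.#/####/..#.*; H01=+1→.###/####/..#.; H20=+1→...#/####/###.
ply 4: ##.#/####/..#. is terminal -1 (V); from ..../..#./..#. depth 6

PV length from [..../..#./..#.]: 3 plies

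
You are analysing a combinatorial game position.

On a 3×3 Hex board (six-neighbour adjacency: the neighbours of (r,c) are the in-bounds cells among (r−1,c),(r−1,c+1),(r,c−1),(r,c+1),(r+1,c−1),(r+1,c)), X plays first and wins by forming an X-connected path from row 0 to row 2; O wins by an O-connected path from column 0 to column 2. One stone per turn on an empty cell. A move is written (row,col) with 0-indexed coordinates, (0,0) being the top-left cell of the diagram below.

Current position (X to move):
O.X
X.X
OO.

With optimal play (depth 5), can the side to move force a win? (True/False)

p1 X@[O.X/X.X/OO.]: (0,1)[OXX/X.X/OO.]-1 (1,1)[O.X/XXX/OO.]-1 (2,2)[O.X/X.X/OOX]+1*
p2 O@[O.X/X.X/OOX] terminal -1; root [O.X/X.X/OO.] d5

X winning at [O.X/X.X/OO.]: True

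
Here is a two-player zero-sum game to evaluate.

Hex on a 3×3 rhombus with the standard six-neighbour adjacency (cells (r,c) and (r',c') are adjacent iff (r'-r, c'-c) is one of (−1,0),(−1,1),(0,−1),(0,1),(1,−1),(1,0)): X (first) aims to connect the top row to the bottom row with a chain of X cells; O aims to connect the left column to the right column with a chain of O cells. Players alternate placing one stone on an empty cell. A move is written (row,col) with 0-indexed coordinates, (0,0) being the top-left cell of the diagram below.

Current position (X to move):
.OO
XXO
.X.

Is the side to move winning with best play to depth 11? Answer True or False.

[.OO/XXO/.X.] X move#1: (0,0):+1/XOO/XXO/.X.*, (2,0):-1/.OO/XXO/XX., (2,2):-1/.OO/XXO/.XX
[XOO/XXO/.X.] end (terminal -1, O#2); searched .OO/XXO/.X. to 11

X winning at [.OO/XXO/.X.]: True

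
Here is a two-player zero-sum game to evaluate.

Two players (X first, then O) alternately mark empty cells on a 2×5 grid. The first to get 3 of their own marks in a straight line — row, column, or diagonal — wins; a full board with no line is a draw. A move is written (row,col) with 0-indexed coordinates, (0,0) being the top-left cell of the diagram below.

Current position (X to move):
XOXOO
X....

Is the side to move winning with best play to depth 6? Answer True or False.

X winning at [XOXOO/X....]: False

p1 X@[XOXOO/X....]: (1,1)[XOXOO/XX...]+0* (1,2)[XOXOO/X.X..]+0 (1,3)[XOXOO/X..X.]+0 (1,4)[XOXOO/X...X]+0
p2 O@[XOXOO/XX...]: (1,2)[XOXOO/XXO..]+0* (1,3)[XOXOO/XX.O.]-1 (1,4)[XOXOO/XX..O]-1
p3 X@[XOXOO/XXO..]: (1,3)[XOXOO/XXOX.]+0* (1,4)[XOXOO/XXO.X]+0
p4 O@[XOXOO/XXOX.]: (1,4)[XOXOO/XXOXO]+0*
p5 X@[XOXOO/XXOXO] terminal +0; root [XOXOO/X....] d6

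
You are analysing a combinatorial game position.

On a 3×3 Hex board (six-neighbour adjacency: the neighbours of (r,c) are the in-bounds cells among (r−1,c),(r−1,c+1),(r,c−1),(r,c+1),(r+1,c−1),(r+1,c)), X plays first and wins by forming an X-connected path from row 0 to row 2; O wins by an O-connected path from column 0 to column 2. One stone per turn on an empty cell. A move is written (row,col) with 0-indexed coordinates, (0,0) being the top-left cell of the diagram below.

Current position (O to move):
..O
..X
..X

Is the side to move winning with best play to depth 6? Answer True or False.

O winning at [..O/..X/..X]: True

[..O/..X/..X] O move#1: (0,0):+1/O.O/..X/..X*, (0,1):+1/.OO/..X/..X, (1,0):+1/..O/O.X/..X, (1,1):+1/..O/.OX/..X, (2,0):+1/..O/..X/O.X, (2,1):-1/..O/..X/.OX
[O.O/..X/..X] X move#2: (0,1):-1/OXO/..X/..X*, (1,0):-1/O.O/X.X/..X, (1,1):-1/O.O/.XX/..X, (2,0):-1/O.O/..X/X.X, (2,1):-1/O.O/..X/.XX
[OXO/..X/..X] O move#3: (1,0):-1/OXO/O.X/..X, (1,1):+1/OXO/.OX/..X*, (2,0):-1/OXO/..X/O.X, (2,1):-1/OXO/..X/.OX
[OXO/.OX/..X] X move#4: (1,0):-1/OXO/XOX/..X*, (2,0):-1/OXO/.OX/X.X, (2,1):-1/OXO/.OX/.XX
[OXO/XOX/..X] O move#5: (2,0):+1/OXO/XOX/O.X*, (2,1):-1/OXO/XOX/.OX
[OXO/XOX/O.X] end (terminal -1, X#6); searched ..O/..X/..X to 6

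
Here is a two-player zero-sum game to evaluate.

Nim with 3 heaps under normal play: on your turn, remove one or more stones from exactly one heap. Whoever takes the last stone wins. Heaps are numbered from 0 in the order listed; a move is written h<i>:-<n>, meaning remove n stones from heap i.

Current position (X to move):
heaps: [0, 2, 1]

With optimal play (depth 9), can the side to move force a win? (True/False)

X winning at [(0,2,1)]: True

p1 X@[(0,2,1)]: h1:-1[(0,1,1)]+1* h1:-2[(0,0,1)]-1 h2:-1[(0,2,0)]-1
p2 O@[(0,1,1)]: h1:-1[(0,0,1)]-1* h2:-1[(0,1,0)]-1
p3 X@[(0,0,1)]: h2:-1[(0,0,0)]+1*
p4 O@[(0,0,0)] terminal -1; root [(0,2,1)] d9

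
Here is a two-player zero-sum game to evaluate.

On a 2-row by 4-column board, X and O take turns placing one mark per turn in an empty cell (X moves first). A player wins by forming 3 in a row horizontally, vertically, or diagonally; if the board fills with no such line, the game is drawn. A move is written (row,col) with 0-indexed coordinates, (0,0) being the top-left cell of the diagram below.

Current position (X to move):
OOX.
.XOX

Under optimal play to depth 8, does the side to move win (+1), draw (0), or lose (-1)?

[OOX./.XOX] X move#1: (0,3):+0/OOXX/.XOX*, (1,0):+0/OOX./XXOX
[OOXX/.XOX] O move#2: (1,0):+0/OOXX/OXOX*
[OOXX/OXOX] end (terminal +0, X#3); searched OOX./.XOX to 8

value(OOX./.XOX, X) = 0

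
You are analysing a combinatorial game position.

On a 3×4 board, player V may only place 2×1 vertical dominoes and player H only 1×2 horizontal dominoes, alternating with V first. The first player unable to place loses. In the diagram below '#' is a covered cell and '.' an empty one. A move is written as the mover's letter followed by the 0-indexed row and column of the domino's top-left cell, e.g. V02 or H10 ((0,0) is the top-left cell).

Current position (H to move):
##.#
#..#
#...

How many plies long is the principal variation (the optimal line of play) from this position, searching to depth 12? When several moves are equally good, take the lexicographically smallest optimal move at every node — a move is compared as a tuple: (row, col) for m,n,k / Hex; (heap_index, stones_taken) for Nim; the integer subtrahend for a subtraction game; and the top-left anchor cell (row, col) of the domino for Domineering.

[##.#/#..#/#...] H move#1: H11:+1/##.#/####/#...*, H21:-1/##.#/#..#/###., H22:-1/##.#/#..#/#.##
[##.#/####/#...] end (terminal -1, V#2); searched ##.#/#..#/#... to 12

PV length from [##.#/#..#/#...]: 1 ply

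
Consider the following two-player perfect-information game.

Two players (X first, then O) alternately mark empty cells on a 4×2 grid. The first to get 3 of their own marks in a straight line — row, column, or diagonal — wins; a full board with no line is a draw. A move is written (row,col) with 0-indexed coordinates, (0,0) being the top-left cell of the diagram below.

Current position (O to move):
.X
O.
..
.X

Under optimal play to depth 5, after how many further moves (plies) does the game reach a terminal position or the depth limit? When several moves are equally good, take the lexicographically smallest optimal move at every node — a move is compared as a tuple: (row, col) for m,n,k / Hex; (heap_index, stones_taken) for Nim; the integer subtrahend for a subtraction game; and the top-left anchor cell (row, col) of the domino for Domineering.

p1 O@[.X/O./../.X]: (0,0)[OX/O./../.X]+0 (1,1)[.X/OO/../.X]+0 (2,0)[.X/O./O./.X]+1* (2,1)[.X/O./.O/.X]+0 (3,0)[.X/O./../OX]+0
p2 X@[.X/O./O./.X]: (0,0)[XX/O./O./.X]-1* (1,1)[.X/OX/O./.X]-1 (2,1)[.X/O./OX/.X]-1 (3,0)[.X/O./O./XX]-1
p3 O@[XX/O./O./.X]: (1,1)[XX/OO/O./.X]+0 (2,1)[XX/O./OO/.X]+0 (3,0)[XX/O./O./OX]+1*
p4 X@[XX/O./O./OX] terminal -1; root [.X/O./../.X] d5

PV length from [.X/O./../.X]: 3 plies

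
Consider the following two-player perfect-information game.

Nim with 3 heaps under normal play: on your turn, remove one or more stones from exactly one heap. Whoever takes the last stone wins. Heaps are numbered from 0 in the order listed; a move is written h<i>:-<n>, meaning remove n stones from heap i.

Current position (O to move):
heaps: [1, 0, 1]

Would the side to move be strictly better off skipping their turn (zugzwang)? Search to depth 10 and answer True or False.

zugzwang((1,0,1), O) = True

ply 1, O at (1,0,1) | h0:-1=-1→(0,0,1)*; h2:-1=-1→(1,0,0)
ply 2, X at (0,0,1) | h2:-1=+1→(0,0,0)*
ply 3: (0,0,0) is terminal -1 (O); from (1,0,1) depth 10
if O skipped the turn, X would face:
~ ply 1, X at (1,0,1) | h0:-1=-1→(0,0,1)*; h2:-1=-1→(1,0,0)
~ ply 2, O at (0,0,1) | h2:-1=+1→(0,0,0)*
~ ply 3: (0,0,0) is terminal -1 (X); from (1,0,1) depth 10
compare (O): move=-1 vs pass=+1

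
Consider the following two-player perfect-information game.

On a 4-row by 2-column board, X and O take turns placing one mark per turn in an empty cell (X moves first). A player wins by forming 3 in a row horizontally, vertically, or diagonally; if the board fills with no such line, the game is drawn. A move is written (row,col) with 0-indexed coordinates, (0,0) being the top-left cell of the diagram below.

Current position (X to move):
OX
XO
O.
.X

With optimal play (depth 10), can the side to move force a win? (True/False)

ply 1, X at OX/XO/O./.X | (2,1)=+0→OX/XO/OX/.X*; (3,0)=+0→OX/XO/O./XX
ply 2, O at OX/XO/OX/.X | (3,0)=+0→OX/XO/OX/OX*
ply 3: OX/XO/OX/OX is terminal +0 (X); from OX/XO/O./.X depth 10

X winning at [OX/XO/O./.X]: False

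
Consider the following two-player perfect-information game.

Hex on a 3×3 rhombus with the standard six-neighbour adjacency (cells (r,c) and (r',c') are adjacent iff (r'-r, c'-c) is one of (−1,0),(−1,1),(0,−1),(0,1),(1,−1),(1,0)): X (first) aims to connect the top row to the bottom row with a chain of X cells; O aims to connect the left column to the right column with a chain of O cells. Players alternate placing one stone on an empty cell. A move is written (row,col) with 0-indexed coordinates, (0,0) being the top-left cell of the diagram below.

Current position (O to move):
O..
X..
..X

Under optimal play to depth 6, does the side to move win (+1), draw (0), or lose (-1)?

[O../X../..X] O move#1: (0,1):-1/OO./X../..X, (0,2):-1/O.O/X../..X, (1,1):+1/O../XO./..X*, (1,2):-1/O../X.O/..X, (2,0):-1/O../X../O.X, (2,1):-1/O../X../.OX
[O../XO./..X] X move#2: (0,1):-1/OX./XO./..X*, (0,2):-1/O.X/XO./..X, (1,2):-1/O../XOX/..X, (2,0):-1/O../XO./X.X, (2,1):-1/O../XO./.XX
[OX./XO./..X] O move#3: (0,2):-1/OXO/XO./..X, (1,2):-1/OX./XOO/..X, (2,0):+1/OX./XO./O.X*, (2,1):-1/OX./XO./.OX
[OX./XO./O.X] X move#4: (0,2):-1/OXX/XO./O.X*, (1,2):-1/OX./XOX/O.X, (2,1):-1/OX./XO./OXX
[OXX/XO./O.X] O move#5: (1,2):+1/OXX/XOO/O.X*, (2,1):-1/OXX/XO./OOX
[OXX/XOO/O.X] end (terminal -1, X#6); searched O../X../..X to 6

value(O../X../..X, O) = +1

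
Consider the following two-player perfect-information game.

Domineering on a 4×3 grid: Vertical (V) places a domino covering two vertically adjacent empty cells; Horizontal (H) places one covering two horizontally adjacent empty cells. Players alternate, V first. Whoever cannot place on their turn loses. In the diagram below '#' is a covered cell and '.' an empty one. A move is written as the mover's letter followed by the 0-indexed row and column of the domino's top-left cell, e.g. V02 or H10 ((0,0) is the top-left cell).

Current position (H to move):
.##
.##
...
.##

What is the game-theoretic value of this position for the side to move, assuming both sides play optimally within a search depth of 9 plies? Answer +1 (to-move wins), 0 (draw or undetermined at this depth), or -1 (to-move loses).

ply 1, H at .##/.##/.../.## | H20=-1→.##/.##/##./.##*; H21=-1→.##/.##/.##/.##
ply 2, V at .##/.##/##./.## | V00=+1→###/###/##./.##*
ply 3: ###/###/##./.## is terminal -1 (H); from .##/.##/.../.## depth 9

value(.##/.##/.../.##, H) = -1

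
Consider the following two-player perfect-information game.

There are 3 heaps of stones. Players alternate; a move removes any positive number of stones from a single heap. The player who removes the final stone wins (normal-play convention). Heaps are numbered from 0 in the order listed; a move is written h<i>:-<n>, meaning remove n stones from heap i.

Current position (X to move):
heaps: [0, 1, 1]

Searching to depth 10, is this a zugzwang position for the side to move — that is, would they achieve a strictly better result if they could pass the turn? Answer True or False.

zugzwang((0,1,1), X) = True

[(0,1,1)] X move#1: h1:-1:-1/(0,0,1)*, h2:-1:-1/(0,1,0)
[(0,0,1)] O move#2: h2:-1:+1/(0,0,0)*
[(0,0,0)] end (terminal -1, X#3); searched (0,1,1) to 10
pass branch (O moves first from the same position):
  | [(0,1,1)] O move#1: h1:-1:-1/(0,0,1)*, h2:-1:-1/(0,1,0)
  | [(0,0,1)] X move#2: h2:-1:+1/(0,0,0)*
  | [(0,0,0)] end (terminal -1, O#3); searched (0,1,1) to 10
X moving scores -1; X passing scores +1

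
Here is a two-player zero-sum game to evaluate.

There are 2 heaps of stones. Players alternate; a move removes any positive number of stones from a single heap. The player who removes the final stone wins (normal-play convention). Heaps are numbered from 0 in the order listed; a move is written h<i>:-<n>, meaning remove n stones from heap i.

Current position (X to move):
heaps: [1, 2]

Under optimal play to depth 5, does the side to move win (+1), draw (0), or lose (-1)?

[(1,2)] X move#1: h0:-1:-1/(0,2), h1:-1:+1/(1,1)*, h1:-2:-1/(1,0)
[(1,1)] O move#2: h0:-1:-1/(0,1)*, h1:-1:-1/(1,0)
[(0,1)] X move#3: h1:-1:+1/(0,0)*
[(0,0)] end (terminal -1, O#4); searched (1,2) to 5

value((1,2), X) = +1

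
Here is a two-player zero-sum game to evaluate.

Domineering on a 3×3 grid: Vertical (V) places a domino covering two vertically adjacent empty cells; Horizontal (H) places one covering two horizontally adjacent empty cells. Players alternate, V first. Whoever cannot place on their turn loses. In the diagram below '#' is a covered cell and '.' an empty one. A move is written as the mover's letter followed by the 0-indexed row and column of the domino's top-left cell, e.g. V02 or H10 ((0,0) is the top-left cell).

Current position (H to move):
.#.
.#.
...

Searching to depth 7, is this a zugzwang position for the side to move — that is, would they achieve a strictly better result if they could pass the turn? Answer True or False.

zugzwang(.#./.#./..., H) = False

[.#./.#./...] H move#1: H20:-1/.#./.#./##.*, H21:-1/.#./.#./.##
[.#./.#./##.] V move#2: V00:+1/##./##./##.*, V02:+1/.##/.##/##., V12:+1/.#./.##/###
[##./##./##.] end (terminal -1, H#3); searched .#./.#./... to 7
pass branch (V moves first from the same position):
  | [.#./.#./...] V move#1: V00:+1/##./##./...*, V02:+1/.##/.##/..., V10:+1/.#./##./#.., V12:+1/.#./.##/..#
  | [##./##./...] H move#2: H20:-1/##./##./##.*, H21:-1/##./##./.##
  | [##./##./##.] V move#3: V02:+1/###/###/##.*, V12:+1/##./###/###
  | [###/###/##.] end (terminal -1, H#4); searched .#./.#./... to 7
H moving scores -1; H passing scores -1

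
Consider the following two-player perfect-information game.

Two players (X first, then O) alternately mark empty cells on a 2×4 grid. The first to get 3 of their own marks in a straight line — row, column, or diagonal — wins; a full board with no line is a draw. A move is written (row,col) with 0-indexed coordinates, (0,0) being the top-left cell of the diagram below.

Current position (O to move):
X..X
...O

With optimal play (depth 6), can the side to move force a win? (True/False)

[X..X/...O] O move#1: (0,1):+0/XO.X/...O*, (0,2):+0/X.OX/...O, (1,0):+0/X..X/O..O, (1,1):+0/X..X/.O.O, (1,2):+0/X..X/..OO
[XO.X/...O] X move#2: (0,2):+0/XOXX/...O*, (1,0):+0/XO.X/X..O, (1,1):+0/XO.X/.X.O, (1,2):+0/XO.X/..XO
[XOXX/...O] O move#3: (1,0):+0/XOXX/O..O*, (1,1):+0/XOXX/.O.O, (1,2):+0/XOXX/..OO
[XOXX/O..O] X move#4: (1,1):+0/XOXX/OX.O*, (1,2):+0/XOXX/O.XO
[XOXX/OX.O] O move#5: (1,2):+0/XOXX/OXOO*
[XOXX/OXOO] end (terminal +0, X#6); searched X..X/...O to 6

O winning at [X..X/...O]: False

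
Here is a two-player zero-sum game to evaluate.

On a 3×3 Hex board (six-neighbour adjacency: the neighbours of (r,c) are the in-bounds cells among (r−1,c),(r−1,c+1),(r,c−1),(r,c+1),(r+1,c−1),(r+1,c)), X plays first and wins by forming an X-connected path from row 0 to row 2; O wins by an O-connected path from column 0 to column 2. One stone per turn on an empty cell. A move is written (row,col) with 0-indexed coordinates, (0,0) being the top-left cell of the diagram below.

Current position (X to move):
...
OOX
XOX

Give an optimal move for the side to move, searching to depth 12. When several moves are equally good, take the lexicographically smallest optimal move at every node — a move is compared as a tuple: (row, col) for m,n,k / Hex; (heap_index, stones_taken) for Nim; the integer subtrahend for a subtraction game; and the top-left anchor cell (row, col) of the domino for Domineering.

[.../OOX/XOX] X move#1: (0,0):-1/X../OOX/XOX, (0,1):-1/.X./OOX/XOX, (0,2):+1/..X/OOX/XOX*
[..X/OOX/XOX] end (terminal -1, O#2); searched .../OOX/XOX to 12

X's best at [.../OOX/XOX]: (0,2)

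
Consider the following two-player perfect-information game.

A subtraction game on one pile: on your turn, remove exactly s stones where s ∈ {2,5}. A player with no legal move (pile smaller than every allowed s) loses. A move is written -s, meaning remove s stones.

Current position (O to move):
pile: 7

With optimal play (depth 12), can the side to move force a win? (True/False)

[7] O move#1: -2:-1/5*, -5:-1/2
[5] X move#2: -2:-1/3, -5:+1/0*
[0] end (terminal -1, O#3); searched 7 to 12

O winning at [7]: False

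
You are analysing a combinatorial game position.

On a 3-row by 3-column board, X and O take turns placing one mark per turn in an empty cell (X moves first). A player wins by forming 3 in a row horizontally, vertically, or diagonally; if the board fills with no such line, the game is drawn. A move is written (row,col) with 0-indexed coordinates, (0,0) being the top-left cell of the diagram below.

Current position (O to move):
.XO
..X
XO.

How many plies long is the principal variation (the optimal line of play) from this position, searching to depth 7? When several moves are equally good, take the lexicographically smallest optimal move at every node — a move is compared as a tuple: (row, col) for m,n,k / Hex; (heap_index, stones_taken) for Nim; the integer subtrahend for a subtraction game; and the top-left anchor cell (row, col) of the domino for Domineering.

PV length from [.XO/..X/XO.]: 4 plies

[.XO/..X/XO.] O move#1: (0,0):+0/OXO/..X/XO.*, (1,0):+0/.XO/O.X/XO., (1,1):+0/.XO/.OX/XO., (2,2):-1/.XO/..X/XOO
[OXO/..X/XO.] X move#2: (1,0):+0/OXO/X.X/XO.*, (1,1):+0/OXO/.XX/XO., (2,2):+0/OXO/..X/XOX
[OXO/X.X/XO.] O move#3: (1,1):+0/OXO/XOX/XO.*, (2,2):-1/OXO/X.X/XOO
[OXO/XOX/XO.] X move#4: (2,2):+0/OXO/XOX/XOX*
[OXO/XOX/XOX] end (terminal +0, O#5); searched .XO/..X/XO. to 7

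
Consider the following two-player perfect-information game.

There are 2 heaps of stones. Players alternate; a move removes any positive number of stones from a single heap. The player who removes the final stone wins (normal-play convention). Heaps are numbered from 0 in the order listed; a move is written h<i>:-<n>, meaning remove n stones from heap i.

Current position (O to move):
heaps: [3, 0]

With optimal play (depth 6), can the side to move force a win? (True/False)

ply 1, O at (3,0) | h0:-1=-1→(2,0); h0:-2=-1→(1,0); h0:-3=+1→(0,0)*
ply 2: (0,0) is terminal -1 (X); from (3,0) depth 6

O winning at [(3,0)]: True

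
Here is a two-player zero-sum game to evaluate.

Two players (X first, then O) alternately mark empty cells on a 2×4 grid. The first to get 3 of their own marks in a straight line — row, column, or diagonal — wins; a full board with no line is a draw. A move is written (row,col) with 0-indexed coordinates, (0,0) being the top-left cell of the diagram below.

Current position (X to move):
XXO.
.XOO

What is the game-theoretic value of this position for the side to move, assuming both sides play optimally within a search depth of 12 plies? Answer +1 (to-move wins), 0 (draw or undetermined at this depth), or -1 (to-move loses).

value(XXO./.XOO, X) = 0

ply 1, X at XXO./.XOO | (0,3)=+0→XXOX/.XOO*; (1,0)=+0→XXO./XXOO
ply 2, O at XXOX/.XOO | (1,0)=+0→XXOX/OXOO*
ply 3: XXOX/OXOO is terminal +0 (X); from XXO./.XOO depth 12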